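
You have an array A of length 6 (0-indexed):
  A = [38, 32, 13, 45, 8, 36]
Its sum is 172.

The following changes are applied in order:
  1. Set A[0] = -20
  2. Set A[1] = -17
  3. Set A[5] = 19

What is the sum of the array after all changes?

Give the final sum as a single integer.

Answer: 48

Derivation:
Initial sum: 172
Change 1: A[0] 38 -> -20, delta = -58, sum = 114
Change 2: A[1] 32 -> -17, delta = -49, sum = 65
Change 3: A[5] 36 -> 19, delta = -17, sum = 48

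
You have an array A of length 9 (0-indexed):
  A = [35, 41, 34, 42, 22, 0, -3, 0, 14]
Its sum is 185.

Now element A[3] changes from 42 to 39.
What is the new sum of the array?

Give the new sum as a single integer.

Old value at index 3: 42
New value at index 3: 39
Delta = 39 - 42 = -3
New sum = old_sum + delta = 185 + (-3) = 182

Answer: 182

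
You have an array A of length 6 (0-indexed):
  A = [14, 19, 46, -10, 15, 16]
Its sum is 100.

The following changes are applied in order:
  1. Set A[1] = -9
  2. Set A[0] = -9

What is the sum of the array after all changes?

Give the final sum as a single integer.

Answer: 49

Derivation:
Initial sum: 100
Change 1: A[1] 19 -> -9, delta = -28, sum = 72
Change 2: A[0] 14 -> -9, delta = -23, sum = 49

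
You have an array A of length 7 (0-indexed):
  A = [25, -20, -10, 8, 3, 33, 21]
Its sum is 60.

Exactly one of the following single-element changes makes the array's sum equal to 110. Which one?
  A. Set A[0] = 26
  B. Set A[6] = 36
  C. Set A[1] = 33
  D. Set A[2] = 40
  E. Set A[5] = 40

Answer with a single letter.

Option A: A[0] 25->26, delta=1, new_sum=60+(1)=61
Option B: A[6] 21->36, delta=15, new_sum=60+(15)=75
Option C: A[1] -20->33, delta=53, new_sum=60+(53)=113
Option D: A[2] -10->40, delta=50, new_sum=60+(50)=110 <-- matches target
Option E: A[5] 33->40, delta=7, new_sum=60+(7)=67

Answer: D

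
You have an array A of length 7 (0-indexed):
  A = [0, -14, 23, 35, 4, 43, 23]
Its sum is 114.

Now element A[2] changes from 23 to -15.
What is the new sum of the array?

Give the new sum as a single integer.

Answer: 76

Derivation:
Old value at index 2: 23
New value at index 2: -15
Delta = -15 - 23 = -38
New sum = old_sum + delta = 114 + (-38) = 76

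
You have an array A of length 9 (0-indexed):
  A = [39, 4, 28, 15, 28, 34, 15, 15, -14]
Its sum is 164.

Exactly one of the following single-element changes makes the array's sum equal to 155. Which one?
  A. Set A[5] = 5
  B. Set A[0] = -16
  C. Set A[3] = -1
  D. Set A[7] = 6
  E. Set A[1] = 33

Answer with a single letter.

Option A: A[5] 34->5, delta=-29, new_sum=164+(-29)=135
Option B: A[0] 39->-16, delta=-55, new_sum=164+(-55)=109
Option C: A[3] 15->-1, delta=-16, new_sum=164+(-16)=148
Option D: A[7] 15->6, delta=-9, new_sum=164+(-9)=155 <-- matches target
Option E: A[1] 4->33, delta=29, new_sum=164+(29)=193

Answer: D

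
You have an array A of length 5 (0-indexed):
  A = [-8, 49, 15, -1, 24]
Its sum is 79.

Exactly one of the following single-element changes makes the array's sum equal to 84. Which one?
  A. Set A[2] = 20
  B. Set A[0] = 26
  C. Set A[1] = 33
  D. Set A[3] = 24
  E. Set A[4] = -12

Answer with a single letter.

Answer: A

Derivation:
Option A: A[2] 15->20, delta=5, new_sum=79+(5)=84 <-- matches target
Option B: A[0] -8->26, delta=34, new_sum=79+(34)=113
Option C: A[1] 49->33, delta=-16, new_sum=79+(-16)=63
Option D: A[3] -1->24, delta=25, new_sum=79+(25)=104
Option E: A[4] 24->-12, delta=-36, new_sum=79+(-36)=43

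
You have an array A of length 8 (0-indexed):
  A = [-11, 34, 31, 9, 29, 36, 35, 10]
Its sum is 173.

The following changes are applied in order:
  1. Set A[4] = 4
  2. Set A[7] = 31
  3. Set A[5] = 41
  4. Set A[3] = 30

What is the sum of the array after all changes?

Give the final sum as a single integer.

Initial sum: 173
Change 1: A[4] 29 -> 4, delta = -25, sum = 148
Change 2: A[7] 10 -> 31, delta = 21, sum = 169
Change 3: A[5] 36 -> 41, delta = 5, sum = 174
Change 4: A[3] 9 -> 30, delta = 21, sum = 195

Answer: 195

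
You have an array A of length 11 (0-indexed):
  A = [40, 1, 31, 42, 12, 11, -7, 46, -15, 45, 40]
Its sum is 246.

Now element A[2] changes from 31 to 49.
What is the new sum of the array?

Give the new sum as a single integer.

Answer: 264

Derivation:
Old value at index 2: 31
New value at index 2: 49
Delta = 49 - 31 = 18
New sum = old_sum + delta = 246 + (18) = 264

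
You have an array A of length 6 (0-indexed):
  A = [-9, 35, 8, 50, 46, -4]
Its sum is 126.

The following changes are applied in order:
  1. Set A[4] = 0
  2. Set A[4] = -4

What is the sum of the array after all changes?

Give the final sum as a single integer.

Initial sum: 126
Change 1: A[4] 46 -> 0, delta = -46, sum = 80
Change 2: A[4] 0 -> -4, delta = -4, sum = 76

Answer: 76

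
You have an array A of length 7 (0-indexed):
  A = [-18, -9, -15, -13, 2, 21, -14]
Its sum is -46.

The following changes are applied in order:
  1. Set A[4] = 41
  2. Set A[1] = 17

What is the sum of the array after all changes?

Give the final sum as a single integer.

Answer: 19

Derivation:
Initial sum: -46
Change 1: A[4] 2 -> 41, delta = 39, sum = -7
Change 2: A[1] -9 -> 17, delta = 26, sum = 19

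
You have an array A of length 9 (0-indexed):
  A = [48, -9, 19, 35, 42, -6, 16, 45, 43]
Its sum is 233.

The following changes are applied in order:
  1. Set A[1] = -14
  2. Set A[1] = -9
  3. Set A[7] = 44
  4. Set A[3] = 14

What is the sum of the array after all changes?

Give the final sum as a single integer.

Answer: 211

Derivation:
Initial sum: 233
Change 1: A[1] -9 -> -14, delta = -5, sum = 228
Change 2: A[1] -14 -> -9, delta = 5, sum = 233
Change 3: A[7] 45 -> 44, delta = -1, sum = 232
Change 4: A[3] 35 -> 14, delta = -21, sum = 211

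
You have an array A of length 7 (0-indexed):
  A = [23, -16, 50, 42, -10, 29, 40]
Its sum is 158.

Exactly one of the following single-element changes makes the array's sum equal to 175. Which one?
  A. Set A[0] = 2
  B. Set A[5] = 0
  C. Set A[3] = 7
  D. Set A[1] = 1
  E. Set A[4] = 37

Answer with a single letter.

Option A: A[0] 23->2, delta=-21, new_sum=158+(-21)=137
Option B: A[5] 29->0, delta=-29, new_sum=158+(-29)=129
Option C: A[3] 42->7, delta=-35, new_sum=158+(-35)=123
Option D: A[1] -16->1, delta=17, new_sum=158+(17)=175 <-- matches target
Option E: A[4] -10->37, delta=47, new_sum=158+(47)=205

Answer: D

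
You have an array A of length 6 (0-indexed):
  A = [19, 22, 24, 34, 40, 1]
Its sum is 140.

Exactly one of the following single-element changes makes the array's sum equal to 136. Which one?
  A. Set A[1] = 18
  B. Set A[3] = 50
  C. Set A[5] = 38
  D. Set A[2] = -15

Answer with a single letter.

Option A: A[1] 22->18, delta=-4, new_sum=140+(-4)=136 <-- matches target
Option B: A[3] 34->50, delta=16, new_sum=140+(16)=156
Option C: A[5] 1->38, delta=37, new_sum=140+(37)=177
Option D: A[2] 24->-15, delta=-39, new_sum=140+(-39)=101

Answer: A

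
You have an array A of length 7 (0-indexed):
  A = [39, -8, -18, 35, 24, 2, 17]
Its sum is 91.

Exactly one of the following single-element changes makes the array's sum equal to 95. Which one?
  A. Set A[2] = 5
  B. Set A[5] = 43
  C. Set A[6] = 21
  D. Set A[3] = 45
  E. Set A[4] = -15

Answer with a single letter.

Answer: C

Derivation:
Option A: A[2] -18->5, delta=23, new_sum=91+(23)=114
Option B: A[5] 2->43, delta=41, new_sum=91+(41)=132
Option C: A[6] 17->21, delta=4, new_sum=91+(4)=95 <-- matches target
Option D: A[3] 35->45, delta=10, new_sum=91+(10)=101
Option E: A[4] 24->-15, delta=-39, new_sum=91+(-39)=52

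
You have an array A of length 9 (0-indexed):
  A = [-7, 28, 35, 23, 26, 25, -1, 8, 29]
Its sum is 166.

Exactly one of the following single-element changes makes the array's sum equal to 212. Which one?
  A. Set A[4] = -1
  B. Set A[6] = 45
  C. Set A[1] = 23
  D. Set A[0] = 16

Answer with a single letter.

Option A: A[4] 26->-1, delta=-27, new_sum=166+(-27)=139
Option B: A[6] -1->45, delta=46, new_sum=166+(46)=212 <-- matches target
Option C: A[1] 28->23, delta=-5, new_sum=166+(-5)=161
Option D: A[0] -7->16, delta=23, new_sum=166+(23)=189

Answer: B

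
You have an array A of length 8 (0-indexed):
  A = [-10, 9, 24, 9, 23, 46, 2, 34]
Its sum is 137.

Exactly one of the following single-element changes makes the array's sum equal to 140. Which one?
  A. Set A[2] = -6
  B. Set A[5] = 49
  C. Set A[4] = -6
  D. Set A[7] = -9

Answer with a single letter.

Option A: A[2] 24->-6, delta=-30, new_sum=137+(-30)=107
Option B: A[5] 46->49, delta=3, new_sum=137+(3)=140 <-- matches target
Option C: A[4] 23->-6, delta=-29, new_sum=137+(-29)=108
Option D: A[7] 34->-9, delta=-43, new_sum=137+(-43)=94

Answer: B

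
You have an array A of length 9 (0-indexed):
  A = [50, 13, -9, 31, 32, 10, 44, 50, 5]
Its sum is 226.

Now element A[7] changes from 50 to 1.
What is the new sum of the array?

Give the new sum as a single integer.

Old value at index 7: 50
New value at index 7: 1
Delta = 1 - 50 = -49
New sum = old_sum + delta = 226 + (-49) = 177

Answer: 177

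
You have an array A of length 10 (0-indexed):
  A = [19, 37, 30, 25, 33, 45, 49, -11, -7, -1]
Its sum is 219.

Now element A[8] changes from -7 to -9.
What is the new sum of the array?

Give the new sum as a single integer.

Old value at index 8: -7
New value at index 8: -9
Delta = -9 - -7 = -2
New sum = old_sum + delta = 219 + (-2) = 217

Answer: 217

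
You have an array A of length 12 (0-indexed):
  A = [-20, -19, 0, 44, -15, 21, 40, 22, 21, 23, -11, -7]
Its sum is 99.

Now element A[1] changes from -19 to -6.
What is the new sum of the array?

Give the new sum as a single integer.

Answer: 112

Derivation:
Old value at index 1: -19
New value at index 1: -6
Delta = -6 - -19 = 13
New sum = old_sum + delta = 99 + (13) = 112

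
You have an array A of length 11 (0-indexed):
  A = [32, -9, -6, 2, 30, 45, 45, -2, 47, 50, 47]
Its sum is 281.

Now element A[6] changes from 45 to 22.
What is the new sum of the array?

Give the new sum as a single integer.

Old value at index 6: 45
New value at index 6: 22
Delta = 22 - 45 = -23
New sum = old_sum + delta = 281 + (-23) = 258

Answer: 258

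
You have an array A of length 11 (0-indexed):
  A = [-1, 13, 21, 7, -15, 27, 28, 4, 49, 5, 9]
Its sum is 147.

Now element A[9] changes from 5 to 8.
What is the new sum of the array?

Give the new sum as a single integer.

Old value at index 9: 5
New value at index 9: 8
Delta = 8 - 5 = 3
New sum = old_sum + delta = 147 + (3) = 150

Answer: 150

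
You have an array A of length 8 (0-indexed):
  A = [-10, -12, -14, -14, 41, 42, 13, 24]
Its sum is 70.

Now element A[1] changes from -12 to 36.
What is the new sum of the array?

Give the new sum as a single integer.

Answer: 118

Derivation:
Old value at index 1: -12
New value at index 1: 36
Delta = 36 - -12 = 48
New sum = old_sum + delta = 70 + (48) = 118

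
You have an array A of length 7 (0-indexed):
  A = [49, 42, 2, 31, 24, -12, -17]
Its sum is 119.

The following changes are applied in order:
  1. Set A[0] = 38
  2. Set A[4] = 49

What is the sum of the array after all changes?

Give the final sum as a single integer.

Initial sum: 119
Change 1: A[0] 49 -> 38, delta = -11, sum = 108
Change 2: A[4] 24 -> 49, delta = 25, sum = 133

Answer: 133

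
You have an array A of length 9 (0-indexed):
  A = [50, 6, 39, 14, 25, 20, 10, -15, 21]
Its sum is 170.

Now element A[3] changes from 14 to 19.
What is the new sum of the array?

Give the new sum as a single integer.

Answer: 175

Derivation:
Old value at index 3: 14
New value at index 3: 19
Delta = 19 - 14 = 5
New sum = old_sum + delta = 170 + (5) = 175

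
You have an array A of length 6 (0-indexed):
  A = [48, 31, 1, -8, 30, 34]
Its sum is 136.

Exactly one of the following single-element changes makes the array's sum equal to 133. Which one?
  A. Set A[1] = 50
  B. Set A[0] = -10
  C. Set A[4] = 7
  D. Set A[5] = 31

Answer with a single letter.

Answer: D

Derivation:
Option A: A[1] 31->50, delta=19, new_sum=136+(19)=155
Option B: A[0] 48->-10, delta=-58, new_sum=136+(-58)=78
Option C: A[4] 30->7, delta=-23, new_sum=136+(-23)=113
Option D: A[5] 34->31, delta=-3, new_sum=136+(-3)=133 <-- matches target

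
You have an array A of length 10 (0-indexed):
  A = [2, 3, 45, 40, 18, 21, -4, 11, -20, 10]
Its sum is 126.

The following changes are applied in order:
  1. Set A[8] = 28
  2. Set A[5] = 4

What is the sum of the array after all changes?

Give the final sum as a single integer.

Answer: 157

Derivation:
Initial sum: 126
Change 1: A[8] -20 -> 28, delta = 48, sum = 174
Change 2: A[5] 21 -> 4, delta = -17, sum = 157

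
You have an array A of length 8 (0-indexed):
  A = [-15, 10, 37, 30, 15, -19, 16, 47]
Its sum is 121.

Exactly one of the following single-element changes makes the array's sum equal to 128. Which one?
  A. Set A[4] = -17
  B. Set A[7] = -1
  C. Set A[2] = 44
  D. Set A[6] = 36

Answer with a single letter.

Option A: A[4] 15->-17, delta=-32, new_sum=121+(-32)=89
Option B: A[7] 47->-1, delta=-48, new_sum=121+(-48)=73
Option C: A[2] 37->44, delta=7, new_sum=121+(7)=128 <-- matches target
Option D: A[6] 16->36, delta=20, new_sum=121+(20)=141

Answer: C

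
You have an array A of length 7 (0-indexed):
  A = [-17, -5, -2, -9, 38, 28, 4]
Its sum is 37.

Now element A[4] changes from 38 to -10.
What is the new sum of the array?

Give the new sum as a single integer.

Answer: -11

Derivation:
Old value at index 4: 38
New value at index 4: -10
Delta = -10 - 38 = -48
New sum = old_sum + delta = 37 + (-48) = -11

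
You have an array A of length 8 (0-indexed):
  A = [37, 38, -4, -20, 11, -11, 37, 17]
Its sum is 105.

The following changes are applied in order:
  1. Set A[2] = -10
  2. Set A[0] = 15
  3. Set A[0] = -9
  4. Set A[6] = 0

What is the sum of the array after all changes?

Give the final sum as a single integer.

Answer: 16

Derivation:
Initial sum: 105
Change 1: A[2] -4 -> -10, delta = -6, sum = 99
Change 2: A[0] 37 -> 15, delta = -22, sum = 77
Change 3: A[0] 15 -> -9, delta = -24, sum = 53
Change 4: A[6] 37 -> 0, delta = -37, sum = 16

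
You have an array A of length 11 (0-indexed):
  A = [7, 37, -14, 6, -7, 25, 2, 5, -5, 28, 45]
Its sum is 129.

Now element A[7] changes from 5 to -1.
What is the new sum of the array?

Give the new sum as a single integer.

Old value at index 7: 5
New value at index 7: -1
Delta = -1 - 5 = -6
New sum = old_sum + delta = 129 + (-6) = 123

Answer: 123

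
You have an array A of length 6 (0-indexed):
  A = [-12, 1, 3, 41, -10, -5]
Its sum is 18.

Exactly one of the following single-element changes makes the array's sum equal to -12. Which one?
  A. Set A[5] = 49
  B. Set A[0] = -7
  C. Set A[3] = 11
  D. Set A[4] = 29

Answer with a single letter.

Option A: A[5] -5->49, delta=54, new_sum=18+(54)=72
Option B: A[0] -12->-7, delta=5, new_sum=18+(5)=23
Option C: A[3] 41->11, delta=-30, new_sum=18+(-30)=-12 <-- matches target
Option D: A[4] -10->29, delta=39, new_sum=18+(39)=57

Answer: C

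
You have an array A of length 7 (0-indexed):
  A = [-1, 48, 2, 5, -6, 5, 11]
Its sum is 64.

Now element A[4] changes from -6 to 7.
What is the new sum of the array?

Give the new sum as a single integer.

Old value at index 4: -6
New value at index 4: 7
Delta = 7 - -6 = 13
New sum = old_sum + delta = 64 + (13) = 77

Answer: 77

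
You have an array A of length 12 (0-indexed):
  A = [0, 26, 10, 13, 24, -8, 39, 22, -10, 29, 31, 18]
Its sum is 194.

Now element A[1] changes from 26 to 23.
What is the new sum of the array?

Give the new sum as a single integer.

Old value at index 1: 26
New value at index 1: 23
Delta = 23 - 26 = -3
New sum = old_sum + delta = 194 + (-3) = 191

Answer: 191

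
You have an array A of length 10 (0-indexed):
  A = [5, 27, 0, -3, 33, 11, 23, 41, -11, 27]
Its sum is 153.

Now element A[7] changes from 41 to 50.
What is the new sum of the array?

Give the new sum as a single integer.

Answer: 162

Derivation:
Old value at index 7: 41
New value at index 7: 50
Delta = 50 - 41 = 9
New sum = old_sum + delta = 153 + (9) = 162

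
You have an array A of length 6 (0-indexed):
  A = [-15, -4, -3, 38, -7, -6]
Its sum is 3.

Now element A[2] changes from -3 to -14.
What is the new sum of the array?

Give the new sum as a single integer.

Answer: -8

Derivation:
Old value at index 2: -3
New value at index 2: -14
Delta = -14 - -3 = -11
New sum = old_sum + delta = 3 + (-11) = -8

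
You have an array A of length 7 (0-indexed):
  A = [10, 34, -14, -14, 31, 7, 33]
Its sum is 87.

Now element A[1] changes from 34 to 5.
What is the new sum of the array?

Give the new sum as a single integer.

Old value at index 1: 34
New value at index 1: 5
Delta = 5 - 34 = -29
New sum = old_sum + delta = 87 + (-29) = 58

Answer: 58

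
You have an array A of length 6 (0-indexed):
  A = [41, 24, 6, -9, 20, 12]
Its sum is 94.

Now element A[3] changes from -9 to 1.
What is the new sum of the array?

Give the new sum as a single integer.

Answer: 104

Derivation:
Old value at index 3: -9
New value at index 3: 1
Delta = 1 - -9 = 10
New sum = old_sum + delta = 94 + (10) = 104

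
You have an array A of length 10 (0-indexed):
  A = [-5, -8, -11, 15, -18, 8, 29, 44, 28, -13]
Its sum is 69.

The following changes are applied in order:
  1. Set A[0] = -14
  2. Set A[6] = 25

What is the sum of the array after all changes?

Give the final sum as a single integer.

Answer: 56

Derivation:
Initial sum: 69
Change 1: A[0] -5 -> -14, delta = -9, sum = 60
Change 2: A[6] 29 -> 25, delta = -4, sum = 56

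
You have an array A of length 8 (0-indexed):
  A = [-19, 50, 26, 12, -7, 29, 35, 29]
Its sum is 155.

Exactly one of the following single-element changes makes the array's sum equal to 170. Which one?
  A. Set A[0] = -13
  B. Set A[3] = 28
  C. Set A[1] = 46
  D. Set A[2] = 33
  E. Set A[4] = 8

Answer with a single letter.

Option A: A[0] -19->-13, delta=6, new_sum=155+(6)=161
Option B: A[3] 12->28, delta=16, new_sum=155+(16)=171
Option C: A[1] 50->46, delta=-4, new_sum=155+(-4)=151
Option D: A[2] 26->33, delta=7, new_sum=155+(7)=162
Option E: A[4] -7->8, delta=15, new_sum=155+(15)=170 <-- matches target

Answer: E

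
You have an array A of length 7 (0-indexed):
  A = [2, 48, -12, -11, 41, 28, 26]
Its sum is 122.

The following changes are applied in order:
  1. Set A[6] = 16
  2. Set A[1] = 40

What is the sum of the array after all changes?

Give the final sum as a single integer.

Initial sum: 122
Change 1: A[6] 26 -> 16, delta = -10, sum = 112
Change 2: A[1] 48 -> 40, delta = -8, sum = 104

Answer: 104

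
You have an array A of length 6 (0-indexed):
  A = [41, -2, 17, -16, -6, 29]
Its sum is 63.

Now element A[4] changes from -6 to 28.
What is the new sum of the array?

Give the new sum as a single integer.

Answer: 97

Derivation:
Old value at index 4: -6
New value at index 4: 28
Delta = 28 - -6 = 34
New sum = old_sum + delta = 63 + (34) = 97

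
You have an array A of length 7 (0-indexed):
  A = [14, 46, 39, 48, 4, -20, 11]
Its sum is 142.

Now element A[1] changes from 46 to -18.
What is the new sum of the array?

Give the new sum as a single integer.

Answer: 78

Derivation:
Old value at index 1: 46
New value at index 1: -18
Delta = -18 - 46 = -64
New sum = old_sum + delta = 142 + (-64) = 78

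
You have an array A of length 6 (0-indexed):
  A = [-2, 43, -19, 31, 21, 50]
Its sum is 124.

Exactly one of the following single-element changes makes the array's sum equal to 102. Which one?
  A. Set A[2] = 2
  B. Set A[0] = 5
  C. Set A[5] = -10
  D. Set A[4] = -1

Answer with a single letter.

Option A: A[2] -19->2, delta=21, new_sum=124+(21)=145
Option B: A[0] -2->5, delta=7, new_sum=124+(7)=131
Option C: A[5] 50->-10, delta=-60, new_sum=124+(-60)=64
Option D: A[4] 21->-1, delta=-22, new_sum=124+(-22)=102 <-- matches target

Answer: D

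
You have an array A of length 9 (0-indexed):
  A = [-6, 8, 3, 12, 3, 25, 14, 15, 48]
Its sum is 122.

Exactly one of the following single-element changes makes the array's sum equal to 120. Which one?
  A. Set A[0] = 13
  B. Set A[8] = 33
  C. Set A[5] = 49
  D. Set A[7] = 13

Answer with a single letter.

Answer: D

Derivation:
Option A: A[0] -6->13, delta=19, new_sum=122+(19)=141
Option B: A[8] 48->33, delta=-15, new_sum=122+(-15)=107
Option C: A[5] 25->49, delta=24, new_sum=122+(24)=146
Option D: A[7] 15->13, delta=-2, new_sum=122+(-2)=120 <-- matches target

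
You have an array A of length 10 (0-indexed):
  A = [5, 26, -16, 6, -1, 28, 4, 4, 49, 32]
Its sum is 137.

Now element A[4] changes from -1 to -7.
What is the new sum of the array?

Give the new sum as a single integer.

Old value at index 4: -1
New value at index 4: -7
Delta = -7 - -1 = -6
New sum = old_sum + delta = 137 + (-6) = 131

Answer: 131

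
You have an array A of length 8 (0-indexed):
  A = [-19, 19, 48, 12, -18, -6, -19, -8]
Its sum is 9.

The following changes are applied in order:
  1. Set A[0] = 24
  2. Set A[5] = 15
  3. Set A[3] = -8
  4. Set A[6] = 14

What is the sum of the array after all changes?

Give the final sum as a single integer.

Initial sum: 9
Change 1: A[0] -19 -> 24, delta = 43, sum = 52
Change 2: A[5] -6 -> 15, delta = 21, sum = 73
Change 3: A[3] 12 -> -8, delta = -20, sum = 53
Change 4: A[6] -19 -> 14, delta = 33, sum = 86

Answer: 86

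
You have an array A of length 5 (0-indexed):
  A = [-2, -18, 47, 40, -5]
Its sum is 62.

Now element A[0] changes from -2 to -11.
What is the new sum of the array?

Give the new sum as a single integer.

Answer: 53

Derivation:
Old value at index 0: -2
New value at index 0: -11
Delta = -11 - -2 = -9
New sum = old_sum + delta = 62 + (-9) = 53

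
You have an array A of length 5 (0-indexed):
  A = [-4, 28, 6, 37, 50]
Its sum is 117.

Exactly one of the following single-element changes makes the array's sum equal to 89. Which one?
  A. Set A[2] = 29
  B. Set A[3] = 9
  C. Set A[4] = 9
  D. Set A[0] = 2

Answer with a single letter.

Answer: B

Derivation:
Option A: A[2] 6->29, delta=23, new_sum=117+(23)=140
Option B: A[3] 37->9, delta=-28, new_sum=117+(-28)=89 <-- matches target
Option C: A[4] 50->9, delta=-41, new_sum=117+(-41)=76
Option D: A[0] -4->2, delta=6, new_sum=117+(6)=123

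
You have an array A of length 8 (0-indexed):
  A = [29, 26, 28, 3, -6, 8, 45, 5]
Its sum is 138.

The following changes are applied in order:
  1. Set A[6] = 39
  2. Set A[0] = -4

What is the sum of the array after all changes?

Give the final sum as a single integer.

Initial sum: 138
Change 1: A[6] 45 -> 39, delta = -6, sum = 132
Change 2: A[0] 29 -> -4, delta = -33, sum = 99

Answer: 99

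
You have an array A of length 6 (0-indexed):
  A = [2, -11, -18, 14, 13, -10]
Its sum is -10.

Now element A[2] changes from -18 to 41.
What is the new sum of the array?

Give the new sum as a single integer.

Old value at index 2: -18
New value at index 2: 41
Delta = 41 - -18 = 59
New sum = old_sum + delta = -10 + (59) = 49

Answer: 49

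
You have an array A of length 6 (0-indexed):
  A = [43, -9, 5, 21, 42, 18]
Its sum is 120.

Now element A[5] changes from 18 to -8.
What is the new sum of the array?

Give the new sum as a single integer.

Old value at index 5: 18
New value at index 5: -8
Delta = -8 - 18 = -26
New sum = old_sum + delta = 120 + (-26) = 94

Answer: 94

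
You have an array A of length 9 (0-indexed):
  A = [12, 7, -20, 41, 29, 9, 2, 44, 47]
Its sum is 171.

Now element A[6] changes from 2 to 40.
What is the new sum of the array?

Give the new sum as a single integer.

Old value at index 6: 2
New value at index 6: 40
Delta = 40 - 2 = 38
New sum = old_sum + delta = 171 + (38) = 209

Answer: 209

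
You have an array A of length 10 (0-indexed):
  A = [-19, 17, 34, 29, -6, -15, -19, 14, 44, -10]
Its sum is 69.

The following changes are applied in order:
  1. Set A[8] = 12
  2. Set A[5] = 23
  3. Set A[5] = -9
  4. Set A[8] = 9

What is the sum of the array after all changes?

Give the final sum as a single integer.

Answer: 40

Derivation:
Initial sum: 69
Change 1: A[8] 44 -> 12, delta = -32, sum = 37
Change 2: A[5] -15 -> 23, delta = 38, sum = 75
Change 3: A[5] 23 -> -9, delta = -32, sum = 43
Change 4: A[8] 12 -> 9, delta = -3, sum = 40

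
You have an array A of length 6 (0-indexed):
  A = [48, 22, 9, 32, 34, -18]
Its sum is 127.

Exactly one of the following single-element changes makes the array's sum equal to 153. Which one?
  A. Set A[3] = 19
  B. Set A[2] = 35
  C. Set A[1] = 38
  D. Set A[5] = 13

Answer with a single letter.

Option A: A[3] 32->19, delta=-13, new_sum=127+(-13)=114
Option B: A[2] 9->35, delta=26, new_sum=127+(26)=153 <-- matches target
Option C: A[1] 22->38, delta=16, new_sum=127+(16)=143
Option D: A[5] -18->13, delta=31, new_sum=127+(31)=158

Answer: B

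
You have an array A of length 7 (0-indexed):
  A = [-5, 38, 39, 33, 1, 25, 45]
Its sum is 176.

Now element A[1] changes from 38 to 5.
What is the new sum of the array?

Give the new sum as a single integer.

Old value at index 1: 38
New value at index 1: 5
Delta = 5 - 38 = -33
New sum = old_sum + delta = 176 + (-33) = 143

Answer: 143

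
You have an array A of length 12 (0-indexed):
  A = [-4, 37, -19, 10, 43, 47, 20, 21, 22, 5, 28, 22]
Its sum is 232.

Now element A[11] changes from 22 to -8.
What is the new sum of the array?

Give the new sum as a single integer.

Old value at index 11: 22
New value at index 11: -8
Delta = -8 - 22 = -30
New sum = old_sum + delta = 232 + (-30) = 202

Answer: 202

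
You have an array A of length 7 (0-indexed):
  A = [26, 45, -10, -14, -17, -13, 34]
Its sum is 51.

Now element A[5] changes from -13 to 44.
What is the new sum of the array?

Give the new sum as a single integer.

Old value at index 5: -13
New value at index 5: 44
Delta = 44 - -13 = 57
New sum = old_sum + delta = 51 + (57) = 108

Answer: 108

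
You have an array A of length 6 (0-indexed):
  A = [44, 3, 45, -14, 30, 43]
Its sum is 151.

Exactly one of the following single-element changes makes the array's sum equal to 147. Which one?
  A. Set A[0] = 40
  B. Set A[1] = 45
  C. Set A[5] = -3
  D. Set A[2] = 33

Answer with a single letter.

Answer: A

Derivation:
Option A: A[0] 44->40, delta=-4, new_sum=151+(-4)=147 <-- matches target
Option B: A[1] 3->45, delta=42, new_sum=151+(42)=193
Option C: A[5] 43->-3, delta=-46, new_sum=151+(-46)=105
Option D: A[2] 45->33, delta=-12, new_sum=151+(-12)=139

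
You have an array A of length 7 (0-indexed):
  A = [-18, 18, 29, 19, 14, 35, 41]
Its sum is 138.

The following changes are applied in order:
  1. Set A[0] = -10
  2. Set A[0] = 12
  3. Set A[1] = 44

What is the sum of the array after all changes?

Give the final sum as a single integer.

Answer: 194

Derivation:
Initial sum: 138
Change 1: A[0] -18 -> -10, delta = 8, sum = 146
Change 2: A[0] -10 -> 12, delta = 22, sum = 168
Change 3: A[1] 18 -> 44, delta = 26, sum = 194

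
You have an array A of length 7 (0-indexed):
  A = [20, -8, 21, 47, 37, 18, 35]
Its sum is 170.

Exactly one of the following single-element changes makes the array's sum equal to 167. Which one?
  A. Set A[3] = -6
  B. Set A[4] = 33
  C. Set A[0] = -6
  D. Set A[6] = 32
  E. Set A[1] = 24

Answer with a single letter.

Answer: D

Derivation:
Option A: A[3] 47->-6, delta=-53, new_sum=170+(-53)=117
Option B: A[4] 37->33, delta=-4, new_sum=170+(-4)=166
Option C: A[0] 20->-6, delta=-26, new_sum=170+(-26)=144
Option D: A[6] 35->32, delta=-3, new_sum=170+(-3)=167 <-- matches target
Option E: A[1] -8->24, delta=32, new_sum=170+(32)=202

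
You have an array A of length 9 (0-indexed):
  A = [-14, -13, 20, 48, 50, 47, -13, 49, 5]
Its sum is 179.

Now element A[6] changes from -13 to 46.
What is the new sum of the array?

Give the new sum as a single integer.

Answer: 238

Derivation:
Old value at index 6: -13
New value at index 6: 46
Delta = 46 - -13 = 59
New sum = old_sum + delta = 179 + (59) = 238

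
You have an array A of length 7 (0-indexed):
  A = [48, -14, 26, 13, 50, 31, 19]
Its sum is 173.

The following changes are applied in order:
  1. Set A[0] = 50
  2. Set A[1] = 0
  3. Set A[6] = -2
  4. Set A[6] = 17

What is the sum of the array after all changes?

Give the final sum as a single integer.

Initial sum: 173
Change 1: A[0] 48 -> 50, delta = 2, sum = 175
Change 2: A[1] -14 -> 0, delta = 14, sum = 189
Change 3: A[6] 19 -> -2, delta = -21, sum = 168
Change 4: A[6] -2 -> 17, delta = 19, sum = 187

Answer: 187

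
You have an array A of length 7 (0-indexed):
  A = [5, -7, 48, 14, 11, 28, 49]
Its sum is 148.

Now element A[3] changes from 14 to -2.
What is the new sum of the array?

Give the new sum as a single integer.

Old value at index 3: 14
New value at index 3: -2
Delta = -2 - 14 = -16
New sum = old_sum + delta = 148 + (-16) = 132

Answer: 132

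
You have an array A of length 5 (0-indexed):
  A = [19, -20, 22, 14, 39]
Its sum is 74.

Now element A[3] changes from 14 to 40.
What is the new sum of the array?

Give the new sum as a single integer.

Answer: 100

Derivation:
Old value at index 3: 14
New value at index 3: 40
Delta = 40 - 14 = 26
New sum = old_sum + delta = 74 + (26) = 100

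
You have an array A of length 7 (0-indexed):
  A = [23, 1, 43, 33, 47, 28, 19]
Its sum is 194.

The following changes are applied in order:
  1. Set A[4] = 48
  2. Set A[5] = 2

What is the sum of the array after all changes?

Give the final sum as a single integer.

Initial sum: 194
Change 1: A[4] 47 -> 48, delta = 1, sum = 195
Change 2: A[5] 28 -> 2, delta = -26, sum = 169

Answer: 169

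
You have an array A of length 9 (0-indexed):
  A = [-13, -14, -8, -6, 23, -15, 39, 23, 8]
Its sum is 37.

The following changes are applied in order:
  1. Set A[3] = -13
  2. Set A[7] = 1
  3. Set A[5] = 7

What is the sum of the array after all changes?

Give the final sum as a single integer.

Initial sum: 37
Change 1: A[3] -6 -> -13, delta = -7, sum = 30
Change 2: A[7] 23 -> 1, delta = -22, sum = 8
Change 3: A[5] -15 -> 7, delta = 22, sum = 30

Answer: 30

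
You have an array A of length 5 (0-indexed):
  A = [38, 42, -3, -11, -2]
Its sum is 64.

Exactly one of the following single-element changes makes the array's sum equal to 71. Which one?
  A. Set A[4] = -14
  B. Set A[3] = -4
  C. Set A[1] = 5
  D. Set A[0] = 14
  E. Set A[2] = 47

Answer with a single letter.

Option A: A[4] -2->-14, delta=-12, new_sum=64+(-12)=52
Option B: A[3] -11->-4, delta=7, new_sum=64+(7)=71 <-- matches target
Option C: A[1] 42->5, delta=-37, new_sum=64+(-37)=27
Option D: A[0] 38->14, delta=-24, new_sum=64+(-24)=40
Option E: A[2] -3->47, delta=50, new_sum=64+(50)=114

Answer: B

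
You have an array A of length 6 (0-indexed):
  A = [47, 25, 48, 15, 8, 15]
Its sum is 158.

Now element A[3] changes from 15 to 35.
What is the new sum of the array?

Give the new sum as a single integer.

Old value at index 3: 15
New value at index 3: 35
Delta = 35 - 15 = 20
New sum = old_sum + delta = 158 + (20) = 178

Answer: 178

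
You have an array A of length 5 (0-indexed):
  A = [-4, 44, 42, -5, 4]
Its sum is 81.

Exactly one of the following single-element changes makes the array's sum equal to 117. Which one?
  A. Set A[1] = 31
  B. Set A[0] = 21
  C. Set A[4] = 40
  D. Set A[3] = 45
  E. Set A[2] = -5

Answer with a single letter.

Answer: C

Derivation:
Option A: A[1] 44->31, delta=-13, new_sum=81+(-13)=68
Option B: A[0] -4->21, delta=25, new_sum=81+(25)=106
Option C: A[4] 4->40, delta=36, new_sum=81+(36)=117 <-- matches target
Option D: A[3] -5->45, delta=50, new_sum=81+(50)=131
Option E: A[2] 42->-5, delta=-47, new_sum=81+(-47)=34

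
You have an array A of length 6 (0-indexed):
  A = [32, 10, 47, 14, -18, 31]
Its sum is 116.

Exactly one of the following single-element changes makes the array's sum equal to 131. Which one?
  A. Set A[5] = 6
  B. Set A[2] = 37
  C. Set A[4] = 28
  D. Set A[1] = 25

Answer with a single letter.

Option A: A[5] 31->6, delta=-25, new_sum=116+(-25)=91
Option B: A[2] 47->37, delta=-10, new_sum=116+(-10)=106
Option C: A[4] -18->28, delta=46, new_sum=116+(46)=162
Option D: A[1] 10->25, delta=15, new_sum=116+(15)=131 <-- matches target

Answer: D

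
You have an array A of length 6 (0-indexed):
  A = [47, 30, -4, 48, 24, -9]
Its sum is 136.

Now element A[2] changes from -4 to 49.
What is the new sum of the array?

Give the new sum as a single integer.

Answer: 189

Derivation:
Old value at index 2: -4
New value at index 2: 49
Delta = 49 - -4 = 53
New sum = old_sum + delta = 136 + (53) = 189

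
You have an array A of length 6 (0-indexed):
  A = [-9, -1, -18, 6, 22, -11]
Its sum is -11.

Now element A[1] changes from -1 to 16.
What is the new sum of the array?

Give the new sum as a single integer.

Answer: 6

Derivation:
Old value at index 1: -1
New value at index 1: 16
Delta = 16 - -1 = 17
New sum = old_sum + delta = -11 + (17) = 6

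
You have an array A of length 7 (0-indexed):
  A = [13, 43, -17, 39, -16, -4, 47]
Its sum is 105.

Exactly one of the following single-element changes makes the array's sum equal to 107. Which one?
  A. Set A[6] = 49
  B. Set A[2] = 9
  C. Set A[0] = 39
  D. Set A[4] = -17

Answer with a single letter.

Option A: A[6] 47->49, delta=2, new_sum=105+(2)=107 <-- matches target
Option B: A[2] -17->9, delta=26, new_sum=105+(26)=131
Option C: A[0] 13->39, delta=26, new_sum=105+(26)=131
Option D: A[4] -16->-17, delta=-1, new_sum=105+(-1)=104

Answer: A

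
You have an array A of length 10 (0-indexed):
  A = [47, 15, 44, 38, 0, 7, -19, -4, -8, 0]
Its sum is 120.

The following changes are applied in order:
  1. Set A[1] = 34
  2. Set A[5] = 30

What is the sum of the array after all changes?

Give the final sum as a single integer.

Initial sum: 120
Change 1: A[1] 15 -> 34, delta = 19, sum = 139
Change 2: A[5] 7 -> 30, delta = 23, sum = 162

Answer: 162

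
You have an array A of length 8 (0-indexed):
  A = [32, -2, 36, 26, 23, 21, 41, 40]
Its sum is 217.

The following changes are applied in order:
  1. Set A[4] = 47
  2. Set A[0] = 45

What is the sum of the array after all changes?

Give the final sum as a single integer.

Initial sum: 217
Change 1: A[4] 23 -> 47, delta = 24, sum = 241
Change 2: A[0] 32 -> 45, delta = 13, sum = 254

Answer: 254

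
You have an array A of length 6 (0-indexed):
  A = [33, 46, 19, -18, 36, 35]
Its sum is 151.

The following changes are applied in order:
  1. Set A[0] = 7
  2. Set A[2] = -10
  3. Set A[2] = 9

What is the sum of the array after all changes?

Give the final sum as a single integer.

Initial sum: 151
Change 1: A[0] 33 -> 7, delta = -26, sum = 125
Change 2: A[2] 19 -> -10, delta = -29, sum = 96
Change 3: A[2] -10 -> 9, delta = 19, sum = 115

Answer: 115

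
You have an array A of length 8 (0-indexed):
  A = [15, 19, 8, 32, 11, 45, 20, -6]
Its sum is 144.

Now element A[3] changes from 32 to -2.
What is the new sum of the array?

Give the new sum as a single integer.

Answer: 110

Derivation:
Old value at index 3: 32
New value at index 3: -2
Delta = -2 - 32 = -34
New sum = old_sum + delta = 144 + (-34) = 110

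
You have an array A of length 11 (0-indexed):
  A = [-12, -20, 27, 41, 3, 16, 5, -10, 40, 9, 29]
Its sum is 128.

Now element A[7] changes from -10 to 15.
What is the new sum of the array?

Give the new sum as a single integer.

Old value at index 7: -10
New value at index 7: 15
Delta = 15 - -10 = 25
New sum = old_sum + delta = 128 + (25) = 153

Answer: 153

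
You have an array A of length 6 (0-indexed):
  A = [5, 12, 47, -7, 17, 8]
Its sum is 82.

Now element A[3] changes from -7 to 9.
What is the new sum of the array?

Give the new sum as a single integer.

Answer: 98

Derivation:
Old value at index 3: -7
New value at index 3: 9
Delta = 9 - -7 = 16
New sum = old_sum + delta = 82 + (16) = 98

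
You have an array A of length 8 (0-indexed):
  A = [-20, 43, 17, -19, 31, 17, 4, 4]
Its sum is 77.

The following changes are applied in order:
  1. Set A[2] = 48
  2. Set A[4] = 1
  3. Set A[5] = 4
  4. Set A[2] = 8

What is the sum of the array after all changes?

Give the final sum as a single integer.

Answer: 25

Derivation:
Initial sum: 77
Change 1: A[2] 17 -> 48, delta = 31, sum = 108
Change 2: A[4] 31 -> 1, delta = -30, sum = 78
Change 3: A[5] 17 -> 4, delta = -13, sum = 65
Change 4: A[2] 48 -> 8, delta = -40, sum = 25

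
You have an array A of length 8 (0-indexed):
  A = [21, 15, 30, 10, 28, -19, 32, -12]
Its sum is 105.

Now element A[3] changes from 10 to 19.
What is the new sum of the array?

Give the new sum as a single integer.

Answer: 114

Derivation:
Old value at index 3: 10
New value at index 3: 19
Delta = 19 - 10 = 9
New sum = old_sum + delta = 105 + (9) = 114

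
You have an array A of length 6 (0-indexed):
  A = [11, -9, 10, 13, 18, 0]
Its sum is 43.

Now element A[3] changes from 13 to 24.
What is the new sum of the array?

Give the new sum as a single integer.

Old value at index 3: 13
New value at index 3: 24
Delta = 24 - 13 = 11
New sum = old_sum + delta = 43 + (11) = 54

Answer: 54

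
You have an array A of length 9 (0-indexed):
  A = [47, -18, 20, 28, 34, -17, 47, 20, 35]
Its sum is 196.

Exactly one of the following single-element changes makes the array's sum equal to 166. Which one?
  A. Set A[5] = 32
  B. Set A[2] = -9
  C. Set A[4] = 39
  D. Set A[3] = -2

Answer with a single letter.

Option A: A[5] -17->32, delta=49, new_sum=196+(49)=245
Option B: A[2] 20->-9, delta=-29, new_sum=196+(-29)=167
Option C: A[4] 34->39, delta=5, new_sum=196+(5)=201
Option D: A[3] 28->-2, delta=-30, new_sum=196+(-30)=166 <-- matches target

Answer: D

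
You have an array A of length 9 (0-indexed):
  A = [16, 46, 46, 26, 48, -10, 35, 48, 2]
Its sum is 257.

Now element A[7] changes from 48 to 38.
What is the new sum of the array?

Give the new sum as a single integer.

Old value at index 7: 48
New value at index 7: 38
Delta = 38 - 48 = -10
New sum = old_sum + delta = 257 + (-10) = 247

Answer: 247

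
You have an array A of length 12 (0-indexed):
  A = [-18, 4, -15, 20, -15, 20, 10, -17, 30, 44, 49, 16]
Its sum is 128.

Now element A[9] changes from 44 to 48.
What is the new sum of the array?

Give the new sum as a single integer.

Answer: 132

Derivation:
Old value at index 9: 44
New value at index 9: 48
Delta = 48 - 44 = 4
New sum = old_sum + delta = 128 + (4) = 132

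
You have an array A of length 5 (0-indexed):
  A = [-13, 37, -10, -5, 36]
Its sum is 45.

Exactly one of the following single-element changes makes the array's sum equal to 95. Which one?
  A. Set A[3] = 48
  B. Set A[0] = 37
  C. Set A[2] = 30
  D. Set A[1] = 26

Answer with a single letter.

Answer: B

Derivation:
Option A: A[3] -5->48, delta=53, new_sum=45+(53)=98
Option B: A[0] -13->37, delta=50, new_sum=45+(50)=95 <-- matches target
Option C: A[2] -10->30, delta=40, new_sum=45+(40)=85
Option D: A[1] 37->26, delta=-11, new_sum=45+(-11)=34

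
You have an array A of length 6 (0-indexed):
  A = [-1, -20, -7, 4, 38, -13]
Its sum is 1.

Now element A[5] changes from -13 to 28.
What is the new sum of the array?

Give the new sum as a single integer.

Old value at index 5: -13
New value at index 5: 28
Delta = 28 - -13 = 41
New sum = old_sum + delta = 1 + (41) = 42

Answer: 42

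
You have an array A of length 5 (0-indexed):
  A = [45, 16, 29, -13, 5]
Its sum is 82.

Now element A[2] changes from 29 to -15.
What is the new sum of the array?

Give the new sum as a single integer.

Answer: 38

Derivation:
Old value at index 2: 29
New value at index 2: -15
Delta = -15 - 29 = -44
New sum = old_sum + delta = 82 + (-44) = 38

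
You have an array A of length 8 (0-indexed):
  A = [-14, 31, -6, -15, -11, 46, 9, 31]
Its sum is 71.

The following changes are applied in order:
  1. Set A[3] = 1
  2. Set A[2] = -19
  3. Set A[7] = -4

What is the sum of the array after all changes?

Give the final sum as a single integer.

Answer: 39

Derivation:
Initial sum: 71
Change 1: A[3] -15 -> 1, delta = 16, sum = 87
Change 2: A[2] -6 -> -19, delta = -13, sum = 74
Change 3: A[7] 31 -> -4, delta = -35, sum = 39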